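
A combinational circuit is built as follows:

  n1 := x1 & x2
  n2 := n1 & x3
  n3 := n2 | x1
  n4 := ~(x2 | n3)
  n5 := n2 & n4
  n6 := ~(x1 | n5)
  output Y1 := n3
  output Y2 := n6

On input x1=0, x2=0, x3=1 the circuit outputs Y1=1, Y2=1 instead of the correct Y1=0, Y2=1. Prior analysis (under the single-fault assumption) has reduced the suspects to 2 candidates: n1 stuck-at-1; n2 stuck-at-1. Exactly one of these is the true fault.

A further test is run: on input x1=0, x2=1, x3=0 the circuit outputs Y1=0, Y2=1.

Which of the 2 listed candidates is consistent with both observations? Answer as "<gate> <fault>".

n1 stuck-at-1

Evaluate each candidate on input x1=0, x2=1, x3=0:
  n1 stuck-at-1: n1=1 [stuck-at-1], n2=0, n3=0, n4=0, n5=0, n6=1 → Y1=0, Y2=1 — matches
  n2 stuck-at-1: n1=0, n2=1 [stuck-at-1], n3=1, n4=0, n5=0, n6=1 → Y1=1, Y2=1 — eliminated
Only n1 stuck-at-1 reproduces the observed Y1=0, Y2=1.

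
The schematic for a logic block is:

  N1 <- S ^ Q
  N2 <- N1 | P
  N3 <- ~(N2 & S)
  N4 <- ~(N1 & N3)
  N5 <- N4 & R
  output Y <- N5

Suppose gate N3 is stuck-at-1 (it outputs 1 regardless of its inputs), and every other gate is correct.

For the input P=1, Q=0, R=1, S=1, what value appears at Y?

0

Propagate with N3 forced: N1=1, N2=1, N3=1 [stuck-at-1], N4=0, N5=0.
So Y = 0. (Without the fault it would be 1.)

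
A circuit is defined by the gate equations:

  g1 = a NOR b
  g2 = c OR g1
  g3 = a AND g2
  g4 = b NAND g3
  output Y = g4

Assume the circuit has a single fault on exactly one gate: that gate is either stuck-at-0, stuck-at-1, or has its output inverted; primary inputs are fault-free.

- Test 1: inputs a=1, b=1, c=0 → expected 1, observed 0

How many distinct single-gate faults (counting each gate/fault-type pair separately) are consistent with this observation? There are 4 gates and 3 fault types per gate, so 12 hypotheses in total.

8

Fault-free: g1=0, g2=0, g3=0, g4=1 → 1. Observed 0.
  g1 stuck-at-0: output 1 ✗
  g1 stuck-at-1: output 0 ✓
  g1 inverted output: output 0 ✓
  g2 stuck-at-0: output 1 ✗
  g2 stuck-at-1: output 0 ✓
  g2 inverted output: output 0 ✓
  g3 stuck-at-0: output 1 ✗
  g3 stuck-at-1: output 0 ✓
  g3 inverted output: output 0 ✓
  g4 stuck-at-0: output 0 ✓
  g4 stuck-at-1: output 1 ✗
  g4 inverted output: output 0 ✓
Consistent faults: {g1 stuck-at-1, g1 inverted output, g2 stuck-at-1, g2 inverted output, g3 stuck-at-1, g3 inverted output, g4 stuck-at-0, g4 inverted output} — 8 in all.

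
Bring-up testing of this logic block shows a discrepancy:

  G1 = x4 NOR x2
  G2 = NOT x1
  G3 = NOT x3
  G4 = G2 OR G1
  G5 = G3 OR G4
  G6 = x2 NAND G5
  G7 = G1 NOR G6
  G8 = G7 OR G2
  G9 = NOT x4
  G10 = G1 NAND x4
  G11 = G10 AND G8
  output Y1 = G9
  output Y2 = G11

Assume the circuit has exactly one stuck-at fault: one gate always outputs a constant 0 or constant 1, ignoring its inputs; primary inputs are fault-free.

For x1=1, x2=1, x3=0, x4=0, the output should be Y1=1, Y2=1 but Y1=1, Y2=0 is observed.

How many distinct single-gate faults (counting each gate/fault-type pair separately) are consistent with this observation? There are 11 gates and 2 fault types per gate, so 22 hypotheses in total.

8

Fault-free: G1=0, G2=0, G3=1, G4=0, G5=1, G6=0, G7=1, G8=1, G9=1, G10=1, G11=1 → Y1=1, Y2=1. Observed Y1=1, Y2=0.
  G1: stuck-at-1 ✓; others ✗
  G2: none of the 2 fault types match ✗
  G3: stuck-at-0 ✓; others ✗
  G4: none of the 2 fault types match ✗
  G5: stuck-at-0 ✓; others ✗
  G6: stuck-at-1 ✓; others ✗
  G7: stuck-at-0 ✓; others ✗
  G8: stuck-at-0 ✓; others ✗
  G9: none of the 2 fault types match ✗
  G10: stuck-at-0 ✓; others ✗
  G11: stuck-at-0 ✓; others ✗
Consistent faults: {G1 stuck-at-1, G3 stuck-at-0, G5 stuck-at-0, G6 stuck-at-1, G7 stuck-at-0, G8 stuck-at-0, G10 stuck-at-0, G11 stuck-at-0} — 8 in all.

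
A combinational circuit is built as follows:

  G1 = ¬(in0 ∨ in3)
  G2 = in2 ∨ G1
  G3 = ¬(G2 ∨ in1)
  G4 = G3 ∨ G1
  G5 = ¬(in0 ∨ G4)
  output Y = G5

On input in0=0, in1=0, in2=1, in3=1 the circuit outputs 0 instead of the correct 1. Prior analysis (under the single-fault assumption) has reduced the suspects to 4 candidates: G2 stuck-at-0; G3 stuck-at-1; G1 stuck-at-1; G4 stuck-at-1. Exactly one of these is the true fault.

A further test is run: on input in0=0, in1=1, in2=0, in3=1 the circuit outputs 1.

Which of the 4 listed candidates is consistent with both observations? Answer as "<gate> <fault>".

Evaluate each candidate on input in0=0, in1=1, in2=0, in3=1:
  G2 stuck-at-0: G1=0, G2=0 [stuck-at-0], G3=0, G4=0, G5=1 → 1 — matches
  G3 stuck-at-1: G1=0, G2=0, G3=1 [stuck-at-1], G4=1, G5=0 → 0 — eliminated
  G1 stuck-at-1: G1=1 [stuck-at-1], G2=1, G3=0, G4=1, G5=0 → 0 — eliminated
  G4 stuck-at-1: G1=0, G2=0, G3=0, G4=1 [stuck-at-1], G5=0 → 0 — eliminated
Only G2 stuck-at-0 reproduces the observed 1.

G2 stuck-at-0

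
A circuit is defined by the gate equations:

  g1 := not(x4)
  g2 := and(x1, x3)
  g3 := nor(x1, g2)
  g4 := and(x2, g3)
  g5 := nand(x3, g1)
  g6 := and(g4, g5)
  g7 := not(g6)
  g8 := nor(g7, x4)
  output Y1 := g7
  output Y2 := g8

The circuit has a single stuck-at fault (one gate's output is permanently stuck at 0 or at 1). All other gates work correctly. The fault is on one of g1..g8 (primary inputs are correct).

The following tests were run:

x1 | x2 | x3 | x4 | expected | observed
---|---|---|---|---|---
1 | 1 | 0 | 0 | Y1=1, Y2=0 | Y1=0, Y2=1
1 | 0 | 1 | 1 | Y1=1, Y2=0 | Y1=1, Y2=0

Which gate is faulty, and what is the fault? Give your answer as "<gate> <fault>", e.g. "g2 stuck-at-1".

Fault-free values for test 1 (x1=1, x2=1, x3=0, x4=0): g1=1, g2=0, g3=0, g4=0, g5=1, g6=0, g7=1, g8=0, giving Y1=1, Y2=0. Observed Y1=0, Y2=1.
Test 1: faults giving observed Y1=0, Y2=1 are {g3 stuck-at-1, g4 stuck-at-1, g6 stuck-at-1, g7 stuck-at-0}.
Test 2 (x1=1, x2=0, x3=1, x4=1): fault-free g1=0, g2=1, g3=0, g4=0, g5=1, g6=0, g7=1, g8=0 → Y1=1, Y2=0; observed Y1=1, Y2=0. Eliminates g4 stuck-at-1, g6 stuck-at-1, g7 stuck-at-0.
Only g3 stuck-at-1 is consistent with every test.

g3 stuck-at-1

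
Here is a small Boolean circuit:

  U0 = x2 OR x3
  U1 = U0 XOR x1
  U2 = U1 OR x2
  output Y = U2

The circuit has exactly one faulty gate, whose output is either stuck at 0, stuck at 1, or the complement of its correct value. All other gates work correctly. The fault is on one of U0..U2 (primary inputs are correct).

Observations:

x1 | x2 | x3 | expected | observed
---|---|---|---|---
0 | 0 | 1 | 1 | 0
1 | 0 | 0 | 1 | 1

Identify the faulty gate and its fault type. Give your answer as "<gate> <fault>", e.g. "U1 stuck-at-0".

U0 stuck-at-0

Fault-free values for test 1 (x1=0, x2=0, x3=1): U0=1, U1=1, U2=1, giving Y=1. Observed 0.
Test 1: faults giving observed 0 are {U0 stuck-at-0, U0 inverted output, U1 stuck-at-0, U1 inverted output, U2 stuck-at-0, U2 inverted output}.
Test 2 (x1=1, x2=0, x3=0): fault-free U0=0, U1=1, U2=1 → 1; observed 1. Eliminates U0 inverted output, U1 stuck-at-0, U1 inverted output, U2 stuck-at-0, U2 inverted output.
Only U0 stuck-at-0 is consistent with every test.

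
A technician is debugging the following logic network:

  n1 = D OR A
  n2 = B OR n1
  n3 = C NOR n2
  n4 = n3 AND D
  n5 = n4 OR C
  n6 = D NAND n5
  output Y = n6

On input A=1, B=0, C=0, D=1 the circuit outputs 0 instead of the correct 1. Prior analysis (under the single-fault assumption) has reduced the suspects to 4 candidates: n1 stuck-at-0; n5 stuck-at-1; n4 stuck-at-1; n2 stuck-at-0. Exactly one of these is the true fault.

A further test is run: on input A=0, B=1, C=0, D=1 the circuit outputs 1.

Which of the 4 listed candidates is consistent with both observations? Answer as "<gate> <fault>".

n1 stuck-at-0

Evaluate each candidate on input A=0, B=1, C=0, D=1:
  n1 stuck-at-0: n1=0 [stuck-at-0], n2=1, n3=0, n4=0, n5=0, n6=1 → 1 — matches
  n5 stuck-at-1: n1=1, n2=1, n3=0, n4=0, n5=1 [stuck-at-1], n6=0 → 0 — eliminated
  n4 stuck-at-1: n1=1, n2=1, n3=0, n4=1 [stuck-at-1], n5=1, n6=0 → 0 — eliminated
  n2 stuck-at-0: n1=1, n2=0 [stuck-at-0], n3=1, n4=1, n5=1, n6=0 → 0 — eliminated
Only n1 stuck-at-0 reproduces the observed 1.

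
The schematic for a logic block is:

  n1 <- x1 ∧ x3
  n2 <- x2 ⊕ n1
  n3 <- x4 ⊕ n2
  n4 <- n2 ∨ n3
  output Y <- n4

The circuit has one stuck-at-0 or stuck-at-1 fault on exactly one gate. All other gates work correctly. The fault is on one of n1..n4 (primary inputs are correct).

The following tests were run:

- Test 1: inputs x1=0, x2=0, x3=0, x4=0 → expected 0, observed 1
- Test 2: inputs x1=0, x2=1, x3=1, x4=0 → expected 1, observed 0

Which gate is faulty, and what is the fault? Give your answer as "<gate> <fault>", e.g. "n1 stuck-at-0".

Fault-free values for test 1 (x1=0, x2=0, x3=0, x4=0): n1=0, n2=0, n3=0, n4=0, giving Y=0. Observed 1.
Test 1: faults giving observed 1 are {n1 stuck-at-1, n2 stuck-at-1, n3 stuck-at-1, n4 stuck-at-1}.
Test 2 (x1=0, x2=1, x3=1, x4=0): fault-free n1=0, n2=1, n3=1, n4=1 → 1; observed 0. Eliminates n2 stuck-at-1, n3 stuck-at-1, n4 stuck-at-1.
Only n1 stuck-at-1 is consistent with every test.

n1 stuck-at-1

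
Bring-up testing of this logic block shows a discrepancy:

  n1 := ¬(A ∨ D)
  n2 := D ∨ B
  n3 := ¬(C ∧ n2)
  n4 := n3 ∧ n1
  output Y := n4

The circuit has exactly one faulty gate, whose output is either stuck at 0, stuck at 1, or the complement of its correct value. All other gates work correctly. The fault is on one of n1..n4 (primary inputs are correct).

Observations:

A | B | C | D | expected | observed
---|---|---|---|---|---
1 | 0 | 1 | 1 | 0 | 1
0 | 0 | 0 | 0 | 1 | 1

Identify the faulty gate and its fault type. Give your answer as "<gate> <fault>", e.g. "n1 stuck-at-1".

Fault-free values for test 1 (A=1, B=0, C=1, D=1): n1=0, n2=1, n3=0, n4=0, giving Y=0. Observed 1.
Test 1: faults giving observed 1 are {n4 stuck-at-1, n4 inverted output}.
Test 2 (A=0, B=0, C=0, D=0): fault-free n1=1, n2=0, n3=1, n4=1 → 1; observed 1. Eliminates n4 inverted output.
Only n4 stuck-at-1 is consistent with every test.

n4 stuck-at-1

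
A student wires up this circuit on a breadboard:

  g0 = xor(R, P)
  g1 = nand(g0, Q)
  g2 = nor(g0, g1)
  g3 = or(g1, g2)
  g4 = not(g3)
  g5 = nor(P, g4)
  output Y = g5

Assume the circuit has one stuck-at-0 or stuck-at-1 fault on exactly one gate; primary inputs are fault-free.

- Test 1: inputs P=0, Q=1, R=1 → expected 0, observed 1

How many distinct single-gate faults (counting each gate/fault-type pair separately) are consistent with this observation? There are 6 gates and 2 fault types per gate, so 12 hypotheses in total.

6

Fault-free: g0=1, g1=0, g2=0, g3=0, g4=1, g5=0 → 0. Observed 1.
  g0 stuck-at-0: output 1 ✓
  g0 stuck-at-1: output 0 ✗
  g1 stuck-at-0: output 0 ✗
  g1 stuck-at-1: output 1 ✓
  g2 stuck-at-0: output 0 ✗
  g2 stuck-at-1: output 1 ✓
  g3 stuck-at-0: output 0 ✗
  g3 stuck-at-1: output 1 ✓
  g4 stuck-at-0: output 1 ✓
  g4 stuck-at-1: output 0 ✗
  g5 stuck-at-0: output 0 ✗
  g5 stuck-at-1: output 1 ✓
Consistent faults: {g0 stuck-at-0, g1 stuck-at-1, g2 stuck-at-1, g3 stuck-at-1, g4 stuck-at-0, g5 stuck-at-1} — 6 in all.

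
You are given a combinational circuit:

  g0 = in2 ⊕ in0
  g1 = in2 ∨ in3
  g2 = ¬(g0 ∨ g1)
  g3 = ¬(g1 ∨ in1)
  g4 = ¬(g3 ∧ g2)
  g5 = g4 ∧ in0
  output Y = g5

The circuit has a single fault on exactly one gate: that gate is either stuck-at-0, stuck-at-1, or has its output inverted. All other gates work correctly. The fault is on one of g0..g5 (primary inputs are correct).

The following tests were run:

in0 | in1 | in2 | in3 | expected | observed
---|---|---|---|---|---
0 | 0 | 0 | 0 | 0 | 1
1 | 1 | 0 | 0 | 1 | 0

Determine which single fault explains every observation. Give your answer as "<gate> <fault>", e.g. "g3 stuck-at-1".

Fault-free values for test 1 (in0=0, in1=0, in2=0, in3=0): g0=0, g1=0, g2=1, g3=1, g4=0, g5=0, giving Y=0. Observed 1.
Test 1: faults giving observed 1 are {g5 stuck-at-1, g5 inverted output}.
Test 2 (in0=1, in1=1, in2=0, in3=0): fault-free g0=1, g1=0, g2=0, g3=0, g4=1, g5=1 → 1; observed 0. Eliminates g5 stuck-at-1.
Only g5 inverted output is consistent with every test.

g5 inverted output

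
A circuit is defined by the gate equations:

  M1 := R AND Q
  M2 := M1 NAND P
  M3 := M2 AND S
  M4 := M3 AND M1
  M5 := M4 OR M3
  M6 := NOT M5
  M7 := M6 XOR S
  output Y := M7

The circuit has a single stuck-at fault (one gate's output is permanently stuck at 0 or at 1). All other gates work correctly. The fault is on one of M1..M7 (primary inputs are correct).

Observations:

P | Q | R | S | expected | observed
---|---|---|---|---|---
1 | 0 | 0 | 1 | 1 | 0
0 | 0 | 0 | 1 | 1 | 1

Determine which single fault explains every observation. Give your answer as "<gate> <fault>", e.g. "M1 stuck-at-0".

M1 stuck-at-1

Fault-free values for test 1 (P=1, Q=0, R=0, S=1): M1=0, M2=1, M3=1, M4=0, M5=1, M6=0, M7=1, giving Y=1. Observed 0.
Test 1: faults giving observed 0 are {M1 stuck-at-1, M2 stuck-at-0, M3 stuck-at-0, M5 stuck-at-0, M6 stuck-at-1, M7 stuck-at-0}.
Test 2 (P=0, Q=0, R=0, S=1): fault-free M1=0, M2=1, M3=1, M4=0, M5=1, M6=0, M7=1 → 1; observed 1. Eliminates M2 stuck-at-0, M3 stuck-at-0, M5 stuck-at-0, M6 stuck-at-1, M7 stuck-at-0.
Only M1 stuck-at-1 is consistent with every test.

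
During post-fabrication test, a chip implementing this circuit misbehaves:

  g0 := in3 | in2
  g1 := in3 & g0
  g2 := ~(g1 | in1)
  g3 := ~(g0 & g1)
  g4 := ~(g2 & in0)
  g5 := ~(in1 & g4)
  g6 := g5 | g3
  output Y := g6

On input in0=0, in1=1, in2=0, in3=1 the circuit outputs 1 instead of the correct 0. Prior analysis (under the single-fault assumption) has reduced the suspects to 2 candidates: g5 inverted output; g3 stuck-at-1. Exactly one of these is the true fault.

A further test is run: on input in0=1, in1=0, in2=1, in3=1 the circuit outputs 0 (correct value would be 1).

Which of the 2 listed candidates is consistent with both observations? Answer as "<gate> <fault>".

Evaluate each candidate on input in0=1, in1=0, in2=1, in3=1:
  g5 inverted output: g0=1, g1=1, g2=0, g3=0, g4=1, g5=0 [inverted output], g6=0 → 0 — matches
  g3 stuck-at-1: g0=1, g1=1, g2=0, g3=1 [stuck-at-1], g4=1, g5=1, g6=1 → 1 — eliminated
Only g5 inverted output reproduces the observed 0.

g5 inverted output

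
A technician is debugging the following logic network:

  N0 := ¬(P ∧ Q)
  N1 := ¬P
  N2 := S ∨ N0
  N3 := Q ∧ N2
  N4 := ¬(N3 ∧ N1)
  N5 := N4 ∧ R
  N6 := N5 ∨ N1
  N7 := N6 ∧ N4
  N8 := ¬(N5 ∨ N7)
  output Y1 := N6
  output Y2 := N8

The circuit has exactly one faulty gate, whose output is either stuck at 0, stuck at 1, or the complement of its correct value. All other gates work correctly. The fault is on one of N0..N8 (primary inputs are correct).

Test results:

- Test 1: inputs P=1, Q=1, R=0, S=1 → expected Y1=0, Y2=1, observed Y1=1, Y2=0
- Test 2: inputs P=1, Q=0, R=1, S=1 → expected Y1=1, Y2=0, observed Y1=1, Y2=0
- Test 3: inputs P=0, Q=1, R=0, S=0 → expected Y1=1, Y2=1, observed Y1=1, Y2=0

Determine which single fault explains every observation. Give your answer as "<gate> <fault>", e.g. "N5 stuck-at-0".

Fault-free values for test 1 (P=1, Q=1, R=0, S=1): N0=0, N1=0, N2=1, N3=1, N4=1, N5=0, N6=0, N7=0, N8=1, giving Y1=0, Y2=1. Observed Y1=1, Y2=0.
Test 1: faults giving observed Y1=1, Y2=0 are {N5 stuck-at-1, N5 inverted output, N6 stuck-at-1, N6 inverted output}.
Test 2 (P=1, Q=0, R=1, S=1): fault-free N0=1, N1=0, N2=1, N3=0, N4=1, N5=1, N6=1, N7=1, N8=0 → Y1=1, Y2=0; observed Y1=1, Y2=0. Eliminates N5 inverted output, N6 inverted output.
Test 3 (P=0, Q=1, R=0, S=0): fault-free N0=1, N1=1, N2=1, N3=1, N4=0, N5=0, N6=1, N7=0, N8=1 → Y1=1, Y2=1; observed Y1=1, Y2=0. Eliminates N6 stuck-at-1.
Only N5 stuck-at-1 is consistent with every test.

N5 stuck-at-1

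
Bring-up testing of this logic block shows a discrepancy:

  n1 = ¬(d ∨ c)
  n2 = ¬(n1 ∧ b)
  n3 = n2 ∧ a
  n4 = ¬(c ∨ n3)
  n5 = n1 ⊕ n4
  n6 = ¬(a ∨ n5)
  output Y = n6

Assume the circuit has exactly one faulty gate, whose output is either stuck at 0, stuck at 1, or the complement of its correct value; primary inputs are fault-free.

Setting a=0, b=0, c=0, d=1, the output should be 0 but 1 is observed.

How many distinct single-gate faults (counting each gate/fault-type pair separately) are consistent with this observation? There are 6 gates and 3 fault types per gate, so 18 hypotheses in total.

Fault-free: n1=0, n2=1, n3=0, n4=1, n5=1, n6=0 → 0. Observed 1.
  n1: stuck-at-1, inverted output ✓; others ✗
  n2: none of the 3 fault types match ✗
  n3: stuck-at-1, inverted output ✓; others ✗
  n4: stuck-at-0, inverted output ✓; others ✗
  n5: stuck-at-0, inverted output ✓; others ✗
  n6: stuck-at-1, inverted output ✓; others ✗
Consistent faults: {n1 stuck-at-1, n1 inverted output, n3 stuck-at-1, n3 inverted output, n4 stuck-at-0, n4 inverted output, n5 stuck-at-0, n5 inverted output, n6 stuck-at-1, n6 inverted output} — 10 in all.

10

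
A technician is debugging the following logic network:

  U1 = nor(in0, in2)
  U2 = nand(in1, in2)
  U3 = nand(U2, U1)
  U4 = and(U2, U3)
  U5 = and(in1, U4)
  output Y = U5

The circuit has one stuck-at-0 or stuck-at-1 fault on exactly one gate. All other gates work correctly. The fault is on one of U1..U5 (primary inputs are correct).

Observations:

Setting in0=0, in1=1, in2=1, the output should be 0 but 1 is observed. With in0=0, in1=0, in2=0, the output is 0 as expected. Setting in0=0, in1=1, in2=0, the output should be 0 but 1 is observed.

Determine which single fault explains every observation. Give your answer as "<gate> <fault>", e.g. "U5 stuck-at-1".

U4 stuck-at-1

Fault-free values for test 1 (in0=0, in1=1, in2=1): U1=0, U2=0, U3=1, U4=0, U5=0, giving Y=0. Observed 1.
Test 1: faults giving observed 1 are {U2 stuck-at-1, U4 stuck-at-1, U5 stuck-at-1}.
Test 2 (in0=0, in1=0, in2=0): fault-free U1=1, U2=1, U3=0, U4=0, U5=0 → 0; observed 0. Eliminates U5 stuck-at-1.
Test 3 (in0=0, in1=1, in2=0): fault-free U1=1, U2=1, U3=0, U4=0, U5=0 → 0; observed 1. Eliminates U2 stuck-at-1.
Only U4 stuck-at-1 is consistent with every test.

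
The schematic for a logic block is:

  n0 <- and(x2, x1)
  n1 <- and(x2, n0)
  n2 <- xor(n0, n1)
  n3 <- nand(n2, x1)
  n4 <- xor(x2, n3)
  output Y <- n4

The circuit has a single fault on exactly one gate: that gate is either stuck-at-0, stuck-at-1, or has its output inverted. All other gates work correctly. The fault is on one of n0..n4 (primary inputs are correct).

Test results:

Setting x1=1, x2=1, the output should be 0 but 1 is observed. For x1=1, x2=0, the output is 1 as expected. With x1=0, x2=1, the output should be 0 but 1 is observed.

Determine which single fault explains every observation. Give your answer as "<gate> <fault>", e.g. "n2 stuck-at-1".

n4 stuck-at-1

Fault-free values for test 1 (x1=1, x2=1): n0=1, n1=1, n2=0, n3=1, n4=0, giving Y=0. Observed 1.
Test 1: faults giving observed 1 are {n1 stuck-at-0, n1 inverted output, n2 stuck-at-1, n2 inverted output, n3 stuck-at-0, n3 inverted output, n4 stuck-at-1, n4 inverted output}.
Test 2 (x1=1, x2=0): fault-free n0=0, n1=0, n2=0, n3=1, n4=1 → 1; observed 1. Eliminates n1 inverted output, n2 stuck-at-1, n2 inverted output, n3 stuck-at-0, n3 inverted output, n4 inverted output.
Test 3 (x1=0, x2=1): fault-free n0=0, n1=0, n2=0, n3=1, n4=0 → 0; observed 1. Eliminates n1 stuck-at-0.
Only n4 stuck-at-1 is consistent with every test.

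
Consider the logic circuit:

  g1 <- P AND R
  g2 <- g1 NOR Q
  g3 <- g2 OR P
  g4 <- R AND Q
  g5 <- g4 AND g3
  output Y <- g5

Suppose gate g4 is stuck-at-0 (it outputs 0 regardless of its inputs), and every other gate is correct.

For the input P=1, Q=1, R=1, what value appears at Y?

Propagate with g4 forced: g1=1, g2=0, g3=1, g4=0 [stuck-at-0], g5=0.
So Y = 0. (Without the fault it would be 1.)

0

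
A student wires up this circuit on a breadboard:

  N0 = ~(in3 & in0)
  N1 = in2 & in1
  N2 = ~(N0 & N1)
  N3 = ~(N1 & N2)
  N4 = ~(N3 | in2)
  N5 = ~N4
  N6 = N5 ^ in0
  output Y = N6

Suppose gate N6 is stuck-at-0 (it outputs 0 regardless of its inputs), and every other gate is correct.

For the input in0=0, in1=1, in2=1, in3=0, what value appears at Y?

Propagate with N6 forced: N0=1, N1=1, N2=0, N3=1, N4=0, N5=1, N6=0 [stuck-at-0].
So Y = 0. (Without the fault it would be 1.)

0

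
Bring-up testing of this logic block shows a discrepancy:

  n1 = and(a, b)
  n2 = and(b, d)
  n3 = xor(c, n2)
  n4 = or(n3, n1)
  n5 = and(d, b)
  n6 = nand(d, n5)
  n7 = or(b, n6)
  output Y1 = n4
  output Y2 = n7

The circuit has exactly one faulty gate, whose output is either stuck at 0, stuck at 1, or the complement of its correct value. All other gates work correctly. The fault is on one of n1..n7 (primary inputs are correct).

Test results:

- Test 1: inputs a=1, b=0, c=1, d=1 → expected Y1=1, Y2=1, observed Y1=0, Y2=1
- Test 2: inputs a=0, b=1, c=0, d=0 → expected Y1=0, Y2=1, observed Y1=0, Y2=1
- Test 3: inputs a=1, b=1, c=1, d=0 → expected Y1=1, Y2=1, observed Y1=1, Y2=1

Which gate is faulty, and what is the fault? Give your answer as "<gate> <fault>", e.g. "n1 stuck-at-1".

Fault-free values for test 1 (a=1, b=0, c=1, d=1): n1=0, n2=0, n3=1, n4=1, n5=0, n6=1, n7=1, giving Y1=1, Y2=1. Observed Y1=0, Y2=1.
Test 1: faults giving observed Y1=0, Y2=1 are {n2 stuck-at-1, n2 inverted output, n3 stuck-at-0, n3 inverted output, n4 stuck-at-0, n4 inverted output}.
Test 2 (a=0, b=1, c=0, d=0): fault-free n1=0, n2=0, n3=0, n4=0, n5=0, n6=1, n7=1 → Y1=0, Y2=1; observed Y1=0, Y2=1. Eliminates n2 stuck-at-1, n2 inverted output, n3 inverted output, n4 inverted output.
Test 3 (a=1, b=1, c=1, d=0): fault-free n1=1, n2=0, n3=1, n4=1, n5=0, n6=1, n7=1 → Y1=1, Y2=1; observed Y1=1, Y2=1. Eliminates n4 stuck-at-0.
Only n3 stuck-at-0 is consistent with every test.

n3 stuck-at-0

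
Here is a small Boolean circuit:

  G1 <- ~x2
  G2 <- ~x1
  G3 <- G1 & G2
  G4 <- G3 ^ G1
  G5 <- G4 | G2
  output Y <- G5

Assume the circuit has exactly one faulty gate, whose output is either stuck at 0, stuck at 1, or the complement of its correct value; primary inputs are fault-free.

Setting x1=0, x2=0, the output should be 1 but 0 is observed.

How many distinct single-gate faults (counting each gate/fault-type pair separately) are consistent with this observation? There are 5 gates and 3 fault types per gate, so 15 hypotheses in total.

2

Fault-free: G1=1, G2=1, G3=1, G4=0, G5=1 → 1. Observed 0.
  G1: none of the 3 fault types match ✗
  G2: none of the 3 fault types match ✗
  G3: none of the 3 fault types match ✗
  G4: none of the 3 fault types match ✗
  G5: stuck-at-0, inverted output ✓; others ✗
Consistent faults: {G5 stuck-at-0, G5 inverted output} — 2 in all.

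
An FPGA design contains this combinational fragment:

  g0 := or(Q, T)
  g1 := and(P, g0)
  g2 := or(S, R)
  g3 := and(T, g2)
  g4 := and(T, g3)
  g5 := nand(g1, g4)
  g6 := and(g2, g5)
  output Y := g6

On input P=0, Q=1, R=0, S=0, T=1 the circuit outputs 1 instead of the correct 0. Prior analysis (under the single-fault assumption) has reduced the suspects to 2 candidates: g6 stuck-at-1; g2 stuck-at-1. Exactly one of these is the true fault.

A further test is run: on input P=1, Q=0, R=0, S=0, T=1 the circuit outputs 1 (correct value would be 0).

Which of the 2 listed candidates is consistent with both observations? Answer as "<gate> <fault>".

g6 stuck-at-1

Evaluate each candidate on input P=1, Q=0, R=0, S=0, T=1:
  g6 stuck-at-1: g0=1, g1=1, g2=0, g3=0, g4=0, g5=1, g6=1 [stuck-at-1] → 1 — matches
  g2 stuck-at-1: g0=1, g1=1, g2=1 [stuck-at-1], g3=1, g4=1, g5=0, g6=0 → 0 — eliminated
Only g6 stuck-at-1 reproduces the observed 1.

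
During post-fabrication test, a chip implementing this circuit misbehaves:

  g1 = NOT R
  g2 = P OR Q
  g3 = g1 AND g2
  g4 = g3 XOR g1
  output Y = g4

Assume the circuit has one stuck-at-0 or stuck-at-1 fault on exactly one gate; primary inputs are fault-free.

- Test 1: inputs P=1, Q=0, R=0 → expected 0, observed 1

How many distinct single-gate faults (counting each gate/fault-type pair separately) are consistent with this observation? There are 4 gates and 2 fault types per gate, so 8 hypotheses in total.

Fault-free: g1=1, g2=1, g3=1, g4=0 → 0. Observed 1.
  g1 stuck-at-0: output 0 ✗
  g1 stuck-at-1: output 0 ✗
  g2 stuck-at-0: output 1 ✓
  g2 stuck-at-1: output 0 ✗
  g3 stuck-at-0: output 1 ✓
  g3 stuck-at-1: output 0 ✗
  g4 stuck-at-0: output 0 ✗
  g4 stuck-at-1: output 1 ✓
Consistent faults: {g2 stuck-at-0, g3 stuck-at-0, g4 stuck-at-1} — 3 in all.

3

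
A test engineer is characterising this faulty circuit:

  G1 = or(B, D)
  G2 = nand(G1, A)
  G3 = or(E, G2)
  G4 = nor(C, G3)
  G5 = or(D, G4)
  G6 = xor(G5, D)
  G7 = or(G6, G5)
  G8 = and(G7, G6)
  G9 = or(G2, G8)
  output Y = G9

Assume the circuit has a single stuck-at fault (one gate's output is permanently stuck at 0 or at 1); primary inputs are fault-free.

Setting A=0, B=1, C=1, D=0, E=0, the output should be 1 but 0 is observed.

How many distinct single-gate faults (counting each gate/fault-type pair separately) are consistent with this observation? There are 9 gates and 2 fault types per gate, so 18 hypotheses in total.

2

Fault-free: G1=1, G2=1, G3=1, G4=0, G5=0, G6=0, G7=0, G8=0, G9=1 → 1. Observed 0.
  G1: none of the 2 fault types match ✗
  G2: stuck-at-0 ✓; others ✗
  G3: none of the 2 fault types match ✗
  G4: none of the 2 fault types match ✗
  G5: none of the 2 fault types match ✗
  G6: none of the 2 fault types match ✗
  G7: none of the 2 fault types match ✗
  G8: none of the 2 fault types match ✗
  G9: stuck-at-0 ✓; others ✗
Consistent faults: {G2 stuck-at-0, G9 stuck-at-0} — 2 in all.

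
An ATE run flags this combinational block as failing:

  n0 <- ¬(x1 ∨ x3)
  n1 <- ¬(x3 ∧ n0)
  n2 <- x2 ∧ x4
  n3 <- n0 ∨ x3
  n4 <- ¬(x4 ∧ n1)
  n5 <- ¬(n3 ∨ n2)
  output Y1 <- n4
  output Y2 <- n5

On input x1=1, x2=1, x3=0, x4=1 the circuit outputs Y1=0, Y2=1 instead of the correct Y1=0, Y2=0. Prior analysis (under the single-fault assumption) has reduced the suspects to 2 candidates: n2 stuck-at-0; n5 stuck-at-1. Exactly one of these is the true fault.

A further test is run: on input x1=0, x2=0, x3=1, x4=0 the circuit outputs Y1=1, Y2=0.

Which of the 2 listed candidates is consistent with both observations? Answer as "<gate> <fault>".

n2 stuck-at-0

Evaluate each candidate on input x1=0, x2=0, x3=1, x4=0:
  n2 stuck-at-0: n0=0, n1=1, n2=0 [stuck-at-0], n3=1, n4=1, n5=0 → Y1=1, Y2=0 — matches
  n5 stuck-at-1: n0=0, n1=1, n2=0, n3=1, n4=1, n5=1 [stuck-at-1] → Y1=1, Y2=1 — eliminated
Only n2 stuck-at-0 reproduces the observed Y1=1, Y2=0.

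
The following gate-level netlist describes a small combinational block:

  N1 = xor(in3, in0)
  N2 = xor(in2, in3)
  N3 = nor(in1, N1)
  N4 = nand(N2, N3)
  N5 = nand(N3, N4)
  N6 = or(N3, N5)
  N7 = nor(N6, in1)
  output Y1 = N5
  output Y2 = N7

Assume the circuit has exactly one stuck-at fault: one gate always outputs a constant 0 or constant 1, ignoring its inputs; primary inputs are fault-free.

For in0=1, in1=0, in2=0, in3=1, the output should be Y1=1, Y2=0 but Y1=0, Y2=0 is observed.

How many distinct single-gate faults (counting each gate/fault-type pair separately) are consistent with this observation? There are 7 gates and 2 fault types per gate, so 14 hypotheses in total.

3

Fault-free: N1=0, N2=1, N3=1, N4=0, N5=1, N6=1, N7=0 → Y1=1, Y2=0. Observed Y1=0, Y2=0.
  N1 stuck-at-0: output Y1=1, Y2=0 ✗
  N1 stuck-at-1: output Y1=1, Y2=0 ✗
  N2 stuck-at-0: output Y1=0, Y2=0 ✓
  N2 stuck-at-1: output Y1=1, Y2=0 ✗
  N3 stuck-at-0: output Y1=1, Y2=0 ✗
  N3 stuck-at-1: output Y1=1, Y2=0 ✗
  N4 stuck-at-0: output Y1=1, Y2=0 ✗
  N4 stuck-at-1: output Y1=0, Y2=0 ✓
  N5 stuck-at-0: output Y1=0, Y2=0 ✓
  N5 stuck-at-1: output Y1=1, Y2=0 ✗
  N6 stuck-at-0: output Y1=1, Y2=1 ✗
  N6 stuck-at-1: output Y1=1, Y2=0 ✗
  N7 stuck-at-0: output Y1=1, Y2=0 ✗
  N7 stuck-at-1: output Y1=1, Y2=1 ✗
Consistent faults: {N2 stuck-at-0, N4 stuck-at-1, N5 stuck-at-0} — 3 in all.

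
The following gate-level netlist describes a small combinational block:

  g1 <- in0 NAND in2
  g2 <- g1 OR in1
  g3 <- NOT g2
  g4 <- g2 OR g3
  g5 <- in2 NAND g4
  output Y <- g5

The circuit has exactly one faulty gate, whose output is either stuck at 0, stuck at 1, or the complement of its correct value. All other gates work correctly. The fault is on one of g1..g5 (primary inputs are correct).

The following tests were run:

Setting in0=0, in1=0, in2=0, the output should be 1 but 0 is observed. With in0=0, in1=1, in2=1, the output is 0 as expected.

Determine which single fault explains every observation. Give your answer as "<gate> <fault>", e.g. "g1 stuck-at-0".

g5 stuck-at-0

Fault-free values for test 1 (in0=0, in1=0, in2=0): g1=1, g2=1, g3=0, g4=1, g5=1, giving Y=1. Observed 0.
Test 1: faults giving observed 0 are {g5 stuck-at-0, g5 inverted output}.
Test 2 (in0=0, in1=1, in2=1): fault-free g1=1, g2=1, g3=0, g4=1, g5=0 → 0; observed 0. Eliminates g5 inverted output.
Only g5 stuck-at-0 is consistent with every test.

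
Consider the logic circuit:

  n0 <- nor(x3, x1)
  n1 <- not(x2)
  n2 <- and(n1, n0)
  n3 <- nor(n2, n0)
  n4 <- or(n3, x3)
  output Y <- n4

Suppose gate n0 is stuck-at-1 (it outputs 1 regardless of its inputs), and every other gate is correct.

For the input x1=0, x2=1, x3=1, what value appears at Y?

Propagate with n0 forced: n0=1 [stuck-at-1], n1=0, n2=0, n3=0, n4=1.
So Y = 1. (Same as the fault-free value — the fault is masked on this input.)

1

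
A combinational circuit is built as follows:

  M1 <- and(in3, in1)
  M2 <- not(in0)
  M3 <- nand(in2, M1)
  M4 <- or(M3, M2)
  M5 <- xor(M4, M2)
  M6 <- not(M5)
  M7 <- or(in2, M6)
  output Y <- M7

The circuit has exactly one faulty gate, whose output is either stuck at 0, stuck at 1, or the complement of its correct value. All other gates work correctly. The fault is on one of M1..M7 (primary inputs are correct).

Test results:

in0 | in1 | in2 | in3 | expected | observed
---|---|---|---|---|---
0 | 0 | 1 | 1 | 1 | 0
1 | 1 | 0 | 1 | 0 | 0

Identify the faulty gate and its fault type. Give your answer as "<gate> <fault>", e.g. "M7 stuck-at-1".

M7 stuck-at-0

Fault-free values for test 1 (in0=0, in1=0, in2=1, in3=1): M1=0, M2=1, M3=1, M4=1, M5=0, M6=1, M7=1, giving Y=1. Observed 0.
Test 1: faults giving observed 0 are {M7 stuck-at-0, M7 inverted output}.
Test 2 (in0=1, in1=1, in2=0, in3=1): fault-free M1=1, M2=0, M3=1, M4=1, M5=1, M6=0, M7=0 → 0; observed 0. Eliminates M7 inverted output.
Only M7 stuck-at-0 is consistent with every test.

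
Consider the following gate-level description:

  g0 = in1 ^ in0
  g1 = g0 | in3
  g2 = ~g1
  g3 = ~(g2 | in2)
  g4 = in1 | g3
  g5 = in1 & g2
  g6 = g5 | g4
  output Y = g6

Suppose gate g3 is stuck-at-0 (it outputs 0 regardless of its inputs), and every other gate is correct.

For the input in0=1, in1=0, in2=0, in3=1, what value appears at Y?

Propagate with g3 forced: g0=1, g1=1, g2=0, g3=0 [stuck-at-0], g4=0, g5=0, g6=0.
So Y = 0. (Without the fault it would be 1.)

0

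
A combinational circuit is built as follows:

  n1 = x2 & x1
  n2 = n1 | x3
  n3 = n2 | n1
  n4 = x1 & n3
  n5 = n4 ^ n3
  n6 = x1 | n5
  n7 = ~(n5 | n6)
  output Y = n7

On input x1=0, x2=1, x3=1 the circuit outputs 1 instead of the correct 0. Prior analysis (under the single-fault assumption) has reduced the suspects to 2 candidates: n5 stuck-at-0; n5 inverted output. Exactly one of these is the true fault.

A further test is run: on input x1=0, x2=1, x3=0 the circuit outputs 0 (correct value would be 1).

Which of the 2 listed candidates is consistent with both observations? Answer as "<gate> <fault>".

n5 inverted output

Evaluate each candidate on input x1=0, x2=1, x3=0:
  n5 stuck-at-0: n1=0, n2=0, n3=0, n4=0, n5=0 [stuck-at-0], n6=0, n7=1 → 1 — eliminated
  n5 inverted output: n1=0, n2=0, n3=0, n4=0, n5=1 [inverted output], n6=1, n7=0 → 0 — matches
Only n5 inverted output reproduces the observed 0.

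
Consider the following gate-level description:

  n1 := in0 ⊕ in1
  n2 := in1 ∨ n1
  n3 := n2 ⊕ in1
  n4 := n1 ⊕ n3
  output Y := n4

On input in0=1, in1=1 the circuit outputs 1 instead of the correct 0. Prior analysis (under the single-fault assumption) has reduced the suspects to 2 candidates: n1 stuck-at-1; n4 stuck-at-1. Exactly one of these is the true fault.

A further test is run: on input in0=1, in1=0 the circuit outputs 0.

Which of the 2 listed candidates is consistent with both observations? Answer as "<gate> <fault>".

Evaluate each candidate on input in0=1, in1=0:
  n1 stuck-at-1: n1=1 [stuck-at-1], n2=1, n3=1, n4=0 → 0 — matches
  n4 stuck-at-1: n1=1, n2=1, n3=1, n4=1 [stuck-at-1] → 1 — eliminated
Only n1 stuck-at-1 reproduces the observed 0.

n1 stuck-at-1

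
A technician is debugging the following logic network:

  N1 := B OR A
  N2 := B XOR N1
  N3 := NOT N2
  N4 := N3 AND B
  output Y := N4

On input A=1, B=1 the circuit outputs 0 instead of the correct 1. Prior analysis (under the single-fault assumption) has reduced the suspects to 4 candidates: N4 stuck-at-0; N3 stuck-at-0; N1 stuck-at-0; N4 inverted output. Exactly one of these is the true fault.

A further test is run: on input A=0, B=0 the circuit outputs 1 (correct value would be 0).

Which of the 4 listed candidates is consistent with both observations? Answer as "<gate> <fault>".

N4 inverted output

Evaluate each candidate on input A=0, B=0:
  N4 stuck-at-0: N1=0, N2=0, N3=1, N4=0 [stuck-at-0] → 0 — eliminated
  N3 stuck-at-0: N1=0, N2=0, N3=0 [stuck-at-0], N4=0 → 0 — eliminated
  N1 stuck-at-0: N1=0 [stuck-at-0], N2=0, N3=1, N4=0 → 0 — eliminated
  N4 inverted output: N1=0, N2=0, N3=1, N4=1 [inverted output] → 1 — matches
Only N4 inverted output reproduces the observed 1.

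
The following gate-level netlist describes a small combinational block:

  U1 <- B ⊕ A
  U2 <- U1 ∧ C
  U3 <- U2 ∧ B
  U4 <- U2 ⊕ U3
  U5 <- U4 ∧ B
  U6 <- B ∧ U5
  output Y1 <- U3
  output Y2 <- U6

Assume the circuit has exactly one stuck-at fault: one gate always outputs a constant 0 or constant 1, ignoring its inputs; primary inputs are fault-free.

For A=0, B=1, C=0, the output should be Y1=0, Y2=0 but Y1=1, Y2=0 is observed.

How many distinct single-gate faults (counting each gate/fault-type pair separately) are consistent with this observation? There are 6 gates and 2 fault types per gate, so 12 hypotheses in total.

1

Fault-free: U1=1, U2=0, U3=0, U4=0, U5=0, U6=0 → Y1=0, Y2=0. Observed Y1=1, Y2=0.
  U1 stuck-at-0: output Y1=0, Y2=0 ✗
  U1 stuck-at-1: output Y1=0, Y2=0 ✗
  U2 stuck-at-0: output Y1=0, Y2=0 ✗
  U2 stuck-at-1: output Y1=1, Y2=0 ✓
  U3 stuck-at-0: output Y1=0, Y2=0 ✗
  U3 stuck-at-1: output Y1=1, Y2=1 ✗
  U4 stuck-at-0: output Y1=0, Y2=0 ✗
  U4 stuck-at-1: output Y1=0, Y2=1 ✗
  U5 stuck-at-0: output Y1=0, Y2=0 ✗
  U5 stuck-at-1: output Y1=0, Y2=1 ✗
  U6 stuck-at-0: output Y1=0, Y2=0 ✗
  U6 stuck-at-1: output Y1=0, Y2=1 ✗
Consistent faults: {U2 stuck-at-1} — 1 in all.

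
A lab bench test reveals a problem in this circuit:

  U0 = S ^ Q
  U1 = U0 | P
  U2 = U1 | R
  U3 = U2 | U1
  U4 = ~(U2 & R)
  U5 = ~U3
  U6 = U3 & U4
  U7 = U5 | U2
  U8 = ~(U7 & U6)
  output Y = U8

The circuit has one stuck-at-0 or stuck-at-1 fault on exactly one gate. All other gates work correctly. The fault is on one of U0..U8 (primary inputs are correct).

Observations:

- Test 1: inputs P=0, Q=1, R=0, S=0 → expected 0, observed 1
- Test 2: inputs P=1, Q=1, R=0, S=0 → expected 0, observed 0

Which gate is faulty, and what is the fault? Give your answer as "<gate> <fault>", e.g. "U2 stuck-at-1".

Fault-free values for test 1 (P=0, Q=1, R=0, S=0): U0=1, U1=1, U2=1, U3=1, U4=1, U5=0, U6=1, U7=1, U8=0, giving Y=0. Observed 1.
Test 1: faults giving observed 1 are {U0 stuck-at-0, U1 stuck-at-0, U2 stuck-at-0, U3 stuck-at-0, U4 stuck-at-0, U6 stuck-at-0, U7 stuck-at-0, U8 stuck-at-1}.
Test 2 (P=1, Q=1, R=0, S=0): fault-free U0=1, U1=1, U2=1, U3=1, U4=1, U5=0, U6=1, U7=1, U8=0 → 0; observed 0. Eliminates U1 stuck-at-0, U2 stuck-at-0, U3 stuck-at-0, U4 stuck-at-0, U6 stuck-at-0, U7 stuck-at-0, U8 stuck-at-1.
Only U0 stuck-at-0 is consistent with every test.

U0 stuck-at-0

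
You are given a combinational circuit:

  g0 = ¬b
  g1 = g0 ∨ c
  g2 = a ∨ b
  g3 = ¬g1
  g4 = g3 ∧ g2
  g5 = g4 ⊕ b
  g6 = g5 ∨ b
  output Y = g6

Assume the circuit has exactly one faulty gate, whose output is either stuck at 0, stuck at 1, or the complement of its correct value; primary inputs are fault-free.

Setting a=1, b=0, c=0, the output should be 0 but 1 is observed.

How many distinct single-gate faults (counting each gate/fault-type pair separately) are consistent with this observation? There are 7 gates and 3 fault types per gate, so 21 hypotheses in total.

Fault-free: g0=1, g1=1, g2=1, g3=0, g4=0, g5=0, g6=0 → 0. Observed 1.
  g0: stuck-at-0, inverted output ✓; others ✗
  g1: stuck-at-0, inverted output ✓; others ✗
  g2: none of the 3 fault types match ✗
  g3: stuck-at-1, inverted output ✓; others ✗
  g4: stuck-at-1, inverted output ✓; others ✗
  g5: stuck-at-1, inverted output ✓; others ✗
  g6: stuck-at-1, inverted output ✓; others ✗
Consistent faults: {g0 stuck-at-0, g0 inverted output, g1 stuck-at-0, g1 inverted output, g3 stuck-at-1, g3 inverted output, g4 stuck-at-1, g4 inverted output, g5 stuck-at-1, g5 inverted output, g6 stuck-at-1, g6 inverted output} — 12 in all.

12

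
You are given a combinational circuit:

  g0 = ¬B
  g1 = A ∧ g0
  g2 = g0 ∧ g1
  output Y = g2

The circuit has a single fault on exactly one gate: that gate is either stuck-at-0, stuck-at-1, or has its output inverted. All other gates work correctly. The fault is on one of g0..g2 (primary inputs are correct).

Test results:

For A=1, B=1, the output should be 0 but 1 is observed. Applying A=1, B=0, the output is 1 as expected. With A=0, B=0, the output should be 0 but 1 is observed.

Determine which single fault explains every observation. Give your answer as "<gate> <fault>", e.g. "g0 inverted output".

g2 stuck-at-1

Fault-free values for test 1 (A=1, B=1): g0=0, g1=0, g2=0, giving Y=0. Observed 1.
Test 1: faults giving observed 1 are {g0 stuck-at-1, g0 inverted output, g2 stuck-at-1, g2 inverted output}.
Test 2 (A=1, B=0): fault-free g0=1, g1=1, g2=1 → 1; observed 1. Eliminates g0 inverted output, g2 inverted output.
Test 3 (A=0, B=0): fault-free g0=1, g1=0, g2=0 → 0; observed 1. Eliminates g0 stuck-at-1.
Only g2 stuck-at-1 is consistent with every test.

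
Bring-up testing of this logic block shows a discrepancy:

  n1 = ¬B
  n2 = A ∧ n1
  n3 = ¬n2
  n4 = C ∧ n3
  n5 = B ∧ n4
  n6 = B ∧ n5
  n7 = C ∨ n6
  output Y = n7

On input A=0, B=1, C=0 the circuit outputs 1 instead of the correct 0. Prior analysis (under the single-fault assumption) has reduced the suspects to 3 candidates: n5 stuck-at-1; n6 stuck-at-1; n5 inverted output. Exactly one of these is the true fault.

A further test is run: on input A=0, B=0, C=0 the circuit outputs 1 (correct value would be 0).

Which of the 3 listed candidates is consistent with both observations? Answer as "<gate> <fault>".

Evaluate each candidate on input A=0, B=0, C=0:
  n5 stuck-at-1: n1=1, n2=0, n3=1, n4=0, n5=1 [stuck-at-1], n6=0, n7=0 → 0 — eliminated
  n6 stuck-at-1: n1=1, n2=0, n3=1, n4=0, n5=0, n6=1 [stuck-at-1], n7=1 → 1 — matches
  n5 inverted output: n1=1, n2=0, n3=1, n4=0, n5=1 [inverted output], n6=0, n7=0 → 0 — eliminated
Only n6 stuck-at-1 reproduces the observed 1.

n6 stuck-at-1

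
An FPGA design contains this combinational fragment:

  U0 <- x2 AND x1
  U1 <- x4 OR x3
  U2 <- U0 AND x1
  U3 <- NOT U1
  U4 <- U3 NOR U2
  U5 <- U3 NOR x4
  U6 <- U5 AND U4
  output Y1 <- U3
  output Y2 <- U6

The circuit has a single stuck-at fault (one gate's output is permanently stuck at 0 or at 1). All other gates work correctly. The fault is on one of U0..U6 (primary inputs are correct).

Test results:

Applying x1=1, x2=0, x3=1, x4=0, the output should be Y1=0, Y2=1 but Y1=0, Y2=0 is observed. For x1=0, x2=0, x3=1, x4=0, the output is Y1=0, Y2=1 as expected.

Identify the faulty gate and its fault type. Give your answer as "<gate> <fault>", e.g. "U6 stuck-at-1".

U0 stuck-at-1

Fault-free values for test 1 (x1=1, x2=0, x3=1, x4=0): U0=0, U1=1, U2=0, U3=0, U4=1, U5=1, U6=1, giving Y1=0, Y2=1. Observed Y1=0, Y2=0.
Test 1: faults giving observed Y1=0, Y2=0 are {U0 stuck-at-1, U2 stuck-at-1, U4 stuck-at-0, U5 stuck-at-0, U6 stuck-at-0}.
Test 2 (x1=0, x2=0, x3=1, x4=0): fault-free U0=0, U1=1, U2=0, U3=0, U4=1, U5=1, U6=1 → Y1=0, Y2=1; observed Y1=0, Y2=1. Eliminates U2 stuck-at-1, U4 stuck-at-0, U5 stuck-at-0, U6 stuck-at-0.
Only U0 stuck-at-1 is consistent with every test.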